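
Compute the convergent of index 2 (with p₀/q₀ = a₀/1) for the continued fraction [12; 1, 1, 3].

25/2

Using pₖ = aₖpₖ₋₁ + pₖ₋₂, qₖ = aₖqₖ₋₁ + qₖ₋₂ (with p₋₁=1, p₋₂=0, q₋₁=0, q₋₂=1):
  k=0: a=12, p=12, q=1
  k=1: a=1, p=13, q=1
  k=2: a=1, p=25, q=2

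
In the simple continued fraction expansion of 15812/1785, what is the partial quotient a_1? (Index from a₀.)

1

15812 = 8·1785 + 1532   →  a_0 = 8
1785 = 1·1532 + 253   →  a_1 = 1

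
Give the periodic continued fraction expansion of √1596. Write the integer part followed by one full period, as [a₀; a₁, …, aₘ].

[39; 1, 18, 1, 78]

a₀ = ⌊√1596⌋ = 39.
With m₀=0, d₀=1 and mₖ₊₁ = dₖaₖ − mₖ, dₖ₊₁ = (n − mₖ₊₁²)/dₖ, aₖ₊₁ = ⌊(a₀+mₖ₊₁)/dₖ₊₁⌋:
  k=1: m=39, d=75, a=1
  k=2: m=36, d=4, a=18
  k=3: m=36, d=75, a=1
  k=4: m=39, d=1, a=78
d=1 and a=2a₀=78 at k=4, so the next step gives (m, d) = (39, 75) again — its k=1 value — and the period has length 4.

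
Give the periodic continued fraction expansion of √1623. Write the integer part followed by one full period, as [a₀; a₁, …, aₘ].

a₀ = ⌊√1623⌋ = 40.
With m₀=0, d₀=1 and mₖ₊₁ = dₖaₖ − mₖ, dₖ₊₁ = (n − mₖ₊₁²)/dₖ, aₖ₊₁ = ⌊(a₀+mₖ₊₁)/dₖ₊₁⌋:
  k=1: m=40, d=23, a=3
  k=2: m=29, d=34, a=2
  k=3: m=39, d=3, a=26
  k=4: m=39, d=34, a=2
  k=5: m=29, d=23, a=3
  k=6: m=40, d=1, a=80
d=1 and a=2a₀=80 at k=6, so the next step gives (m, d) = (40, 23) again — its k=1 value — and the period has length 6.

[40; 3, 2, 26, 2, 3, 80]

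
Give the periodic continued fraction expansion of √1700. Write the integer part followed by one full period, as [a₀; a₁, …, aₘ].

a₀ = ⌊√1700⌋ = 41.
With m₀=0, d₀=1 and mₖ₊₁ = dₖaₖ − mₖ, dₖ₊₁ = (n − mₖ₊₁²)/dₖ, aₖ₊₁ = ⌊(a₀+mₖ₊₁)/dₖ₊₁⌋:
  k=1: m=41, d=19, a=4
  k=2: m=35, d=25, a=3
  k=3: m=40, d=4, a=20
  k=4: m=40, d=25, a=3
  k=5: m=35, d=19, a=4
  k=6: m=41, d=1, a=82
d=1 and a=2a₀=82 at k=6, so the next step gives (m, d) = (41, 19) again — its k=1 value — and the period has length 6.

[41; 4, 3, 20, 3, 4, 82]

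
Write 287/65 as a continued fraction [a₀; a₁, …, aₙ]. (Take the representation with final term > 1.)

[4; 2, 2, 2, 5]

287 = 4·65 + 27
65 = 2·27 + 11
27 = 2·11 + 5
11 = 2·5 + 1
5 = 5·1 + 0  (stop)
So 287/65 = [4; 2, 2, 2, 5].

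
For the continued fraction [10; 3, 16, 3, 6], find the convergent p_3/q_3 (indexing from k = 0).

1549/150

Using pₖ = aₖpₖ₋₁ + pₖ₋₂, qₖ = aₖqₖ₋₁ + qₖ₋₂ (with p₋₁=1, p₋₂=0, q₋₁=0, q₋₂=1):
  k=0: a=10, p=10, q=1
  k=1: a=3, p=31, q=3
  k=2: a=16, p=506, q=49
  k=3: a=3, p=1549, q=150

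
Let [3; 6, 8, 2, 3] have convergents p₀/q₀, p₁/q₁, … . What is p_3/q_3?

Using pₖ = aₖpₖ₋₁ + pₖ₋₂, qₖ = aₖqₖ₋₁ + qₖ₋₂ (with p₋₁=1, p₋₂=0, q₋₁=0, q₋₂=1):
  k=0: a=3, p=3, q=1
  k=1: a=6, p=19, q=6
  k=2: a=8, p=155, q=49
  k=3: a=2, p=329, q=104

329/104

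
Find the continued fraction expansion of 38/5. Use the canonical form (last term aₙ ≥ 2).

[7; 1, 1, 2]

38 = 7*5 + 3
5 = 1*3 + 2
3 = 1*2 + 1
2 = 2*1 + 0  (stop)
So 38/5 = [7; 1, 1, 2].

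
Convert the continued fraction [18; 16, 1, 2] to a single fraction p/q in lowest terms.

903/50

Using pₖ = aₖpₖ₋₁ + pₖ₋₂ and qₖ = aₖqₖ₋₁ + qₖ₋₂:
  k=0: a=18, p=18, q=1
  k=1: a=16, p=289, q=16
  k=2: a=1, p=307, q=17
  k=3: a=2, p=903, q=50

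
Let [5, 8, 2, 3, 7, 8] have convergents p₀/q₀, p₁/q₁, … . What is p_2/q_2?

Using pₖ = aₖpₖ₋₁ + pₖ₋₂, qₖ = aₖqₖ₋₁ + qₖ₋₂ (with p₋₁=1, p₋₂=0, q₋₁=0, q₋₂=1):
  k=0: a=5, p=5, q=1
  k=1: a=8, p=41, q=8
  k=2: a=2, p=87, q=17

87/17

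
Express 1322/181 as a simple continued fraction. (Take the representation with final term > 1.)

[7; 3, 3, 2, 3, 2]

1322 = 7×181 + 55
181 = 3×55 + 16
55 = 3×16 + 7
16 = 2×7 + 2
7 = 3×2 + 1
2 = 2×1 + 0  (stop)
So 1322/181 = [7; 3, 3, 2, 3, 2].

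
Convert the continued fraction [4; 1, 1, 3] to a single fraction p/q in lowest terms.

32/7

Fold from the inside: start with 3/1.
  1 + 1/3 = 4/3
  1 + 3/4 = 7/4
  4 + 4/7 = 32/7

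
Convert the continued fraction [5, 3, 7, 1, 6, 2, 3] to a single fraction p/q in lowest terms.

6804/1279

Fold from the inside: start with 3/1.
  2 + 1/3 = 7/3
  6 + 3/7 = 45/7
  1 + 7/45 = 52/45
  7 + 45/52 = 409/52
  3 + 52/409 = 1279/409
  5 + 409/1279 = 6804/1279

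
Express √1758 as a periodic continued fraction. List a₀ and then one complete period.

a₀ = ⌊√1758⌋ = 41.

[41; 1, 12, 1, 82]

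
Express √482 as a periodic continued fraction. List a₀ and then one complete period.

a₀ = ⌊√482⌋ = 21.
With m₀=0, d₀=1 and mₖ₊₁ = dₖaₖ − mₖ, dₖ₊₁ = (n − mₖ₊₁²)/dₖ, aₖ₊₁ = ⌊(a₀+mₖ₊₁)/dₖ₊₁⌋:
  k=1: m=21, d=41, a=1
  k=2: m=20, d=2, a=20
  k=3: m=20, d=41, a=1
  k=4: m=21, d=1, a=42
d=1 and a=2a₀=42 at k=4, so the next step gives (m, d) = (21, 41) again — its k=1 value — and the period has length 4.

[21; 1, 20, 1, 42]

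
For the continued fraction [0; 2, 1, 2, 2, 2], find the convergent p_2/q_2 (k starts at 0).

Using pₖ = aₖpₖ₋₁ + pₖ₋₂, qₖ = aₖqₖ₋₁ + qₖ₋₂ (with p₋₁=1, p₋₂=0, q₋₁=0, q₋₂=1):
  k=0: a=0, p=0, q=1
  k=1: a=2, p=1, q=2
  k=2: a=1, p=1, q=3

1/3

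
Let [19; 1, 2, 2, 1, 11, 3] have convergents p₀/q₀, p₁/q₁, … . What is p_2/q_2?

Using pₖ = aₖpₖ₋₁ + pₖ₋₂, qₖ = aₖqₖ₋₁ + qₖ₋₂ (with p₋₁=1, p₋₂=0, q₋₁=0, q₋₂=1):
  k=0: a=19, p=19, q=1
  k=1: a=1, p=20, q=1
  k=2: a=2, p=59, q=3

59/3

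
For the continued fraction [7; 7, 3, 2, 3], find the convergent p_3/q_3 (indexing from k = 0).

364/51

Using pₖ = aₖpₖ₋₁ + pₖ₋₂, qₖ = aₖqₖ₋₁ + qₖ₋₂ (with p₋₁=1, p₋₂=0, q₋₁=0, q₋₂=1):
  k=0: a=7, p=7, q=1
  k=1: a=7, p=50, q=7
  k=2: a=3, p=157, q=22
  k=3: a=2, p=364, q=51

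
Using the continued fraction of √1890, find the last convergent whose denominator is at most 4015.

√1890 = [43; 2, 9, 6, 9, 2, 86, …] (period length 6).
Convergents:
  p_0/q_0 = 43/1
  p_1/q_1 = 87/2
  p_2/q_2 = 826/19
  p_3/q_3 = 5043/116
  p_4/q_4 = 46213/1063
  p_5/q_5 = 97469/2242
  p_6/q_6 = 8428547/193875
q_5 = 2242 ≤ 4015 < 193875 = q_6, so the answer is 97469/2242.

97469/2242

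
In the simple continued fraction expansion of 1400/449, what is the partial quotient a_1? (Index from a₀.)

8

1400 = 3·449 + 53   →  a_0 = 3
449 = 8·53 + 25   →  a_1 = 8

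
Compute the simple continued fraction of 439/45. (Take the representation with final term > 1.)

[9; 1, 3, 11]

439 = 9·45 + 34
45 = 1·34 + 11
34 = 3·11 + 1
11 = 11·1 + 0  (stop)
So 439/45 = [9; 1, 3, 11].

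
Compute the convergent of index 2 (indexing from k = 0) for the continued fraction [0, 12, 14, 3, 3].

14/169

Using pₖ = aₖpₖ₋₁ + pₖ₋₂, qₖ = aₖqₖ₋₁ + qₖ₋₂ (with p₋₁=1, p₋₂=0, q₋₁=0, q₋₂=1):
  k=0: a=0, p=0, q=1
  k=1: a=12, p=1, q=12
  k=2: a=14, p=14, q=169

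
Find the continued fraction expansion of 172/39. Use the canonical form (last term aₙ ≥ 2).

172 = 4·39 + 16
39 = 2·16 + 7
16 = 2·7 + 2
7 = 3·2 + 1
2 = 2·1 + 0  (stop)
So 172/39 = [4; 2, 2, 3, 2].

[4; 2, 2, 3, 2]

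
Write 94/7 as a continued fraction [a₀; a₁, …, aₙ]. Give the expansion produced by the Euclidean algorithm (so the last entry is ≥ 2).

[13; 2, 3]

94 = 13*7 + 3
7 = 2*3 + 1
3 = 3*1 + 0  (stop)
So 94/7 = [13; 2, 3].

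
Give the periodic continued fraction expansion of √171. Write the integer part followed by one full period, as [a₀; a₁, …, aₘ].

a₀ = ⌊√171⌋ = 13.

[13; 13, 26]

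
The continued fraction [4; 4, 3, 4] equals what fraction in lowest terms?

237/56

Using pₖ = aₖpₖ₋₁ + pₖ₋₂ and qₖ = aₖqₖ₋₁ + qₖ₋₂:
  k=0: a=4, p=4, q=1
  k=1: a=4, p=17, q=4
  k=2: a=3, p=55, q=13
  k=3: a=4, p=237, q=56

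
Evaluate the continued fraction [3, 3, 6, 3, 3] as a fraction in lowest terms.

Fold from the inside: start with 3/1.
  3 + 1/3 = 10/3
  6 + 3/10 = 63/10
  3 + 10/63 = 199/63
  3 + 63/199 = 660/199

660/199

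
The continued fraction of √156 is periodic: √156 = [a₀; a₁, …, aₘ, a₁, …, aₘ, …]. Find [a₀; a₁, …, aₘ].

a₀ = ⌊√156⌋ = 12.
With m₀=0, d₀=1 and mₖ₊₁ = dₖaₖ − mₖ, dₖ₊₁ = (n − mₖ₊₁²)/dₖ, aₖ₊₁ = ⌊(a₀+mₖ₊₁)/dₖ₊₁⌋:
  k=1: m=12, d=12, a=2
  k=2: m=12, d=1, a=24
d=1 and a=2a₀=24 at k=2, so the next step gives (m, d) = (12, 12) again — its k=1 value — and the period has length 2.

[12; 2, 24]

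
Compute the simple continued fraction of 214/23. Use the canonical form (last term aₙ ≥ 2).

214 = 9×23 + 7
23 = 3×7 + 2
7 = 3×2 + 1
2 = 2×1 + 0  (stop)
So 214/23 = [9; 3, 3, 2].

[9; 3, 3, 2]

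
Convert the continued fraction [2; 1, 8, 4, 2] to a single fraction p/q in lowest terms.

240/83

Fold from the inside: start with 2/1.
  4 + 1/2 = 9/2
  8 + 2/9 = 74/9
  1 + 9/74 = 83/74
  2 + 74/83 = 240/83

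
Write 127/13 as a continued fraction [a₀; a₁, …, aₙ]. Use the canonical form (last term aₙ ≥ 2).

[9; 1, 3, 3]

127 = 9*13 + 10
13 = 1*10 + 3
10 = 3*3 + 1
3 = 3*1 + 0  (stop)
So 127/13 = [9; 1, 3, 3].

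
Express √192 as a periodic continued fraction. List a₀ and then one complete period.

[13; 1, 5, 1, 26]

a₀ = ⌊√192⌋ = 13.
With m₀=0, d₀=1 and mₖ₊₁ = dₖaₖ − mₖ, dₖ₊₁ = (n − mₖ₊₁²)/dₖ, aₖ₊₁ = ⌊(a₀+mₖ₊₁)/dₖ₊₁⌋:
  k=1: m=13, d=23, a=1
  k=2: m=10, d=4, a=5
  k=3: m=10, d=23, a=1
  k=4: m=13, d=1, a=26
d=1 and a=2a₀=26 at k=4, so the next step gives (m, d) = (13, 23) again — its k=1 value — and the period has length 4.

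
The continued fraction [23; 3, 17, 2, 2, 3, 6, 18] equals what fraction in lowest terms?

2412789/103433

Using pₖ = aₖpₖ₋₁ + pₖ₋₂ and qₖ = aₖqₖ₋₁ + qₖ₋₂:
  k=0: a=23, p=23, q=1
  k=1: a=3, p=70, q=3
  k=2: a=17, p=1213, q=52
  k=3: a=2, p=2496, q=107
  k=4: a=2, p=6205, q=266
  k=5: a=3, p=21111, q=905
  k=6: a=6, p=132871, q=5696
  k=7: a=18, p=2412789, q=103433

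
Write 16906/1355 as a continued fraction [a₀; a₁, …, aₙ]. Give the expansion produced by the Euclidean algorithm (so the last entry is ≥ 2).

[12; 2, 10, 3, 1, 15]

16906 = 12×1355 + 646
1355 = 2×646 + 63
646 = 10×63 + 16
63 = 3×16 + 15
16 = 1×15 + 1
15 = 15×1 + 0  (stop)
So 16906/1355 = [12; 2, 10, 3, 1, 15].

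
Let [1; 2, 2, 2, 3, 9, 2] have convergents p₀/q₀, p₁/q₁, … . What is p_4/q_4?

Using pₖ = aₖpₖ₋₁ + pₖ₋₂, qₖ = aₖqₖ₋₁ + qₖ₋₂ (with p₋₁=1, p₋₂=0, q₋₁=0, q₋₂=1):
  k=0: a=1, p=1, q=1
  k=1: a=2, p=3, q=2
  k=2: a=2, p=7, q=5
  k=3: a=2, p=17, q=12
  k=4: a=3, p=58, q=41

58/41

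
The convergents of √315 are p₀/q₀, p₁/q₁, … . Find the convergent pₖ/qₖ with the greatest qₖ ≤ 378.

√315 = [17; 1, 2, 1, 34, …] (period length 4).
Convergents:
  p_0/q_0 = 17/1
  p_1/q_1 = 18/1
  p_2/q_2 = 53/3
  p_3/q_3 = 71/4
  p_4/q_4 = 2467/139
  p_5/q_5 = 2538/143
  p_6/q_6 = 7543/425
q_5 = 143 ≤ 378 < 425 = q_6, so the answer is 2538/143.

2538/143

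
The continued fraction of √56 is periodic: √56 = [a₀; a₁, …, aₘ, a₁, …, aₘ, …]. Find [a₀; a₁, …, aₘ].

a₀ = ⌊√56⌋ = 7.
With m₀=0, d₀=1 and mₖ₊₁ = dₖaₖ − mₖ, dₖ₊₁ = (n − mₖ₊₁²)/dₖ, aₖ₊₁ = ⌊(a₀+mₖ₊₁)/dₖ₊₁⌋:
  k=1: m=7, d=7, a=2
  k=2: m=7, d=1, a=14
d=1 and a=2a₀=14 at k=2, so the next step gives (m, d) = (7, 7) again — its k=1 value — and the period has length 2.

[7; 2, 14]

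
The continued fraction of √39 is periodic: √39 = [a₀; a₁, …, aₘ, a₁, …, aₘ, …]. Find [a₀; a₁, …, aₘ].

a₀ = ⌊√39⌋ = 6.
With m₀=0, d₀=1 and mₖ₊₁ = dₖaₖ − mₖ, dₖ₊₁ = (n − mₖ₊₁²)/dₖ, aₖ₊₁ = ⌊(a₀+mₖ₊₁)/dₖ₊₁⌋:
  k=1: m=6, d=3, a=4
  k=2: m=6, d=1, a=12
d=1 and a=2a₀=12 at k=2, so the next step gives (m, d) = (6, 3) again — its k=1 value — and the period has length 2.

[6; 4, 12]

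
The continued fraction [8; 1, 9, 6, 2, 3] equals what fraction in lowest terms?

4068/457

Using pₖ = aₖpₖ₋₁ + pₖ₋₂ and qₖ = aₖqₖ₋₁ + qₖ₋₂:
  k=0: a=8, p=8, q=1
  k=1: a=1, p=9, q=1
  k=2: a=9, p=89, q=10
  k=3: a=6, p=543, q=61
  k=4: a=2, p=1175, q=132
  k=5: a=3, p=4068, q=457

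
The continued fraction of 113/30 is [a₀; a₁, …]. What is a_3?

113 = 3·30 + 23   →  a_0 = 3
30 = 1·23 + 7   →  a_1 = 1
23 = 3·7 + 2   →  a_2 = 3
7 = 3·2 + 1   →  a_3 = 3

3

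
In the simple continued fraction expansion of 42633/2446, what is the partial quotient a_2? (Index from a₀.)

3

42633 = 17·2446 + 1051   →  a_0 = 17
2446 = 2·1051 + 344   →  a_1 = 2
1051 = 3·344 + 19   →  a_2 = 3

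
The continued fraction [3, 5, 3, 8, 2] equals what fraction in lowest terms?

899/282

Fold from the inside: start with 2/1.
  8 + 1/2 = 17/2
  3 + 2/17 = 53/17
  5 + 17/53 = 282/53
  3 + 53/282 = 899/282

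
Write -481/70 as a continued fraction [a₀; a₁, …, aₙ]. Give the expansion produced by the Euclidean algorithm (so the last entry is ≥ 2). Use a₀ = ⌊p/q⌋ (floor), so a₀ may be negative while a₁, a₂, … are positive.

-481 = -7×70 + 9
70 = 7×9 + 7
9 = 1×7 + 2
7 = 3×2 + 1
2 = 2×1 + 0  (stop)
So -481/70 = [-7; 7, 1, 3, 2].

[-7; 7, 1, 3, 2]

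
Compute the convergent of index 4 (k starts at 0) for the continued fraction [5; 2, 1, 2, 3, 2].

Using pₖ = aₖpₖ₋₁ + pₖ₋₂, qₖ = aₖqₖ₋₁ + qₖ₋₂ (with p₋₁=1, p₋₂=0, q₋₁=0, q₋₂=1):
  k=0: a=5, p=5, q=1
  k=1: a=2, p=11, q=2
  k=2: a=1, p=16, q=3
  k=3: a=2, p=43, q=8
  k=4: a=3, p=145, q=27

145/27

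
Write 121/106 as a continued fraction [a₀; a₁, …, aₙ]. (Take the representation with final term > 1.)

[1; 7, 15]

121 = 1*106 + 15
106 = 7*15 + 1
15 = 15*1 + 0  (stop)
So 121/106 = [1; 7, 15].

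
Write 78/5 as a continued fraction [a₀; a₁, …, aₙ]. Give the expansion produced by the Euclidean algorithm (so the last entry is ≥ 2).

78 = 15×5 + 3
5 = 1×3 + 2
3 = 1×2 + 1
2 = 2×1 + 0  (stop)
So 78/5 = [15; 1, 1, 2].

[15; 1, 1, 2]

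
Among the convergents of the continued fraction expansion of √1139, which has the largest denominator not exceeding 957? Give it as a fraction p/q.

√1139 = [33; 1, 2, 1, 66, …] (period length 4).
Convergents:
  p_0/q_0 = 33/1
  p_1/q_1 = 34/1
  p_2/q_2 = 101/3
  p_3/q_3 = 135/4
  p_4/q_4 = 9011/267
  p_5/q_5 = 9146/271
  p_6/q_6 = 27303/809
  p_7/q_7 = 36449/1080
q_6 = 809 ≤ 957 < 1080 = q_7, so the answer is 27303/809.

27303/809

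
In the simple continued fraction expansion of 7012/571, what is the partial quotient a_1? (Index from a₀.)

3

7012 = 12·571 + 160   →  a_0 = 12
571 = 3·160 + 91   →  a_1 = 3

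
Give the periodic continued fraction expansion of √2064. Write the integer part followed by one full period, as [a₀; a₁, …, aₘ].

a₀ = ⌊√2064⌋ = 45.
With m₀=0, d₀=1 and mₖ₊₁ = dₖaₖ − mₖ, dₖ₊₁ = (n − mₖ₊₁²)/dₖ, aₖ₊₁ = ⌊(a₀+mₖ₊₁)/dₖ₊₁⌋:
  k=1: m=45, d=39, a=2
  k=2: m=33, d=25, a=3
  k=3: m=42, d=12, a=7
  k=4: m=42, d=25, a=3
  k=5: m=33, d=39, a=2
  k=6: m=45, d=1, a=90
d=1 and a=2a₀=90 at k=6, so the next step gives (m, d) = (45, 39) again — its k=1 value — and the period has length 6.

[45; 2, 3, 7, 3, 2, 90]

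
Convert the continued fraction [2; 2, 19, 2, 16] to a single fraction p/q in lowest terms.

Fold from the inside: start with 16/1.
  2 + 1/16 = 33/16
  19 + 16/33 = 643/33
  2 + 33/643 = 1319/643
  2 + 643/1319 = 3281/1319

3281/1319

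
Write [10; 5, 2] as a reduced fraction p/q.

Fold from the inside: start with 2/1.
  5 + 1/2 = 11/2
  10 + 2/11 = 112/11

112/11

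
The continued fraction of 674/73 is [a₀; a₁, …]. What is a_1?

4

674 = 9·73 + 17   →  a_0 = 9
73 = 4·17 + 5   →  a_1 = 4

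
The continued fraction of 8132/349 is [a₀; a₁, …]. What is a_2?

8132 = 23·349 + 105   →  a_0 = 23
349 = 3·105 + 34   →  a_1 = 3
105 = 3·34 + 3   →  a_2 = 3

3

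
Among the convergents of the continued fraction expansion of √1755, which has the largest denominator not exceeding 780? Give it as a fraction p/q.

√1755 = [41; 1, 8, 3, 8, 1, 82, …] (period length 6).
Convergents:
  p_0/q_0 = 41/1
  p_1/q_1 = 42/1
  p_2/q_2 = 377/9
  p_3/q_3 = 1173/28
  p_4/q_4 = 9761/233
  p_5/q_5 = 10934/261
  p_6/q_6 = 906349/21635
q_5 = 261 ≤ 780 < 21635 = q_6, so the answer is 10934/261.

10934/261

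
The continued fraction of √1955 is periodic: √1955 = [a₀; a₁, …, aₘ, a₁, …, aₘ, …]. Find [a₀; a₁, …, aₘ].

[44; 4, 1, 1, 1, 4, 88]

a₀ = ⌊√1955⌋ = 44.
With m₀=0, d₀=1 and mₖ₊₁ = dₖaₖ − mₖ, dₖ₊₁ = (n − mₖ₊₁²)/dₖ, aₖ₊₁ = ⌊(a₀+mₖ₊₁)/dₖ₊₁⌋:
  k=1: m=44, d=19, a=4
  k=2: m=32, d=49, a=1
  k=3: m=17, d=34, a=1
  k=4: m=17, d=49, a=1
  k=5: m=32, d=19, a=4
  k=6: m=44, d=1, a=88
d=1 and a=2a₀=88 at k=6, so the next step gives (m, d) = (44, 19) again — its k=1 value — and the period has length 6.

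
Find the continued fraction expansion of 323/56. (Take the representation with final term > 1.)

[5; 1, 3, 3, 4]

323 = 5·56 + 43
56 = 1·43 + 13
43 = 3·13 + 4
13 = 3·4 + 1
4 = 4·1 + 0  (stop)
So 323/56 = [5; 1, 3, 3, 4].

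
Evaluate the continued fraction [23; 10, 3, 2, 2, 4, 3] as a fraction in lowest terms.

57535/2491

Fold from the inside: start with 3/1.
  4 + 1/3 = 13/3
  2 + 3/13 = 29/13
  2 + 13/29 = 71/29
  3 + 29/71 = 242/71
  10 + 71/242 = 2491/242
  23 + 242/2491 = 57535/2491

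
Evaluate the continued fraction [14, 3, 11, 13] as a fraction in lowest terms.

Using pₖ = aₖpₖ₋₁ + pₖ₋₂ and qₖ = aₖqₖ₋₁ + qₖ₋₂:
  k=0: a=14, p=14, q=1
  k=1: a=3, p=43, q=3
  k=2: a=11, p=487, q=34
  k=3: a=13, p=6374, q=445

6374/445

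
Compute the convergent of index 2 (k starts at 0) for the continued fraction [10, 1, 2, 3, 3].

32/3

Using pₖ = aₖpₖ₋₁ + pₖ₋₂, qₖ = aₖqₖ₋₁ + qₖ₋₂ (with p₋₁=1, p₋₂=0, q₋₁=0, q₋₂=1):
  k=0: a=10, p=10, q=1
  k=1: a=1, p=11, q=1
  k=2: a=2, p=32, q=3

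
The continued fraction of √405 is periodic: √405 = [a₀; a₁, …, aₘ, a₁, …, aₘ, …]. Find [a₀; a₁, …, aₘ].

a₀ = ⌊√405⌋ = 20.
With m₀=0, d₀=1 and mₖ₊₁ = dₖaₖ − mₖ, dₖ₊₁ = (n − mₖ₊₁²)/dₖ, aₖ₊₁ = ⌊(a₀+mₖ₊₁)/dₖ₊₁⌋:
  k=1: m=20, d=5, a=8
  k=2: m=20, d=1, a=40
d=1 and a=2a₀=40 at k=2, so the next step gives (m, d) = (20, 5) again — its k=1 value — and the period has length 2.

[20; 8, 40]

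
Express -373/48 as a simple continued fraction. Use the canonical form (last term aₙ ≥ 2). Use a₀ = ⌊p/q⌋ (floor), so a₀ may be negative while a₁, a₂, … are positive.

[-8; 4, 2, 1, 3]

-373 = -8×48 + 11
48 = 4×11 + 4
11 = 2×4 + 3
4 = 1×3 + 1
3 = 3×1 + 0  (stop)
So -373/48 = [-8; 4, 2, 1, 3].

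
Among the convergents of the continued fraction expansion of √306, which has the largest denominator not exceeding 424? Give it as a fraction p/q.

2449/140

√306 = [17; 2, 34, …] (period length 2).
Convergents:
  p_0/q_0 = 17/1
  p_1/q_1 = 35/2
  p_2/q_2 = 1207/69
  p_3/q_3 = 2449/140
  p_4/q_4 = 84473/4829
q_3 = 140 ≤ 424 < 4829 = q_4, so the answer is 2449/140.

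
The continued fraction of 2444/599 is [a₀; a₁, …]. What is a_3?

2444 = 4·599 + 48   →  a_0 = 4
599 = 12·48 + 23   →  a_1 = 12
48 = 2·23 + 2   →  a_2 = 2
23 = 11·2 + 1   →  a_3 = 11

11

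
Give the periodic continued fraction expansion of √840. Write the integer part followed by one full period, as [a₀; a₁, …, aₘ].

a₀ = ⌊√840⌋ = 28.
With m₀=0, d₀=1 and mₖ₊₁ = dₖaₖ − mₖ, dₖ₊₁ = (n − mₖ₊₁²)/dₖ, aₖ₊₁ = ⌊(a₀+mₖ₊₁)/dₖ₊₁⌋:
  k=1: m=28, d=56, a=1
  k=2: m=28, d=1, a=56
d=1 and a=2a₀=56 at k=2, so the next step gives (m, d) = (28, 56) again — its k=1 value — and the period has length 2.

[28; 1, 56]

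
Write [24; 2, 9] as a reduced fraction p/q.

465/19

Fold from the inside: start with 9/1.
  2 + 1/9 = 19/9
  24 + 9/19 = 465/19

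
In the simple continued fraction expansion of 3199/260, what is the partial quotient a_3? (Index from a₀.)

3199 = 12·260 + 79   →  a_0 = 12
260 = 3·79 + 23   →  a_1 = 3
79 = 3·23 + 10   →  a_2 = 3
23 = 2·10 + 3   →  a_3 = 2

2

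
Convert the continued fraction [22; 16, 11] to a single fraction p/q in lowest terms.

Fold from the inside: start with 11/1.
  16 + 1/11 = 177/11
  22 + 11/177 = 3905/177

3905/177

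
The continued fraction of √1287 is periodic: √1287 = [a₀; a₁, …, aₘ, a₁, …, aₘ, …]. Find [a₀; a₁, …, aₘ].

a₀ = ⌊√1287⌋ = 35.
With m₀=0, d₀=1 and mₖ₊₁ = dₖaₖ − mₖ, dₖ₊₁ = (n − mₖ₊₁²)/dₖ, aₖ₊₁ = ⌊(a₀+mₖ₊₁)/dₖ₊₁⌋:
  k=1: m=35, d=62, a=1
  k=2: m=27, d=9, a=6
  k=3: m=27, d=62, a=1
  k=4: m=35, d=1, a=70
d=1 and a=2a₀=70 at k=4, so the next step gives (m, d) = (35, 62) again — its k=1 value — and the period has length 4.

[35; 1, 6, 1, 70]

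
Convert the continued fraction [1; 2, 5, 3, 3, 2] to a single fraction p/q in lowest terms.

Fold from the inside: start with 2/1.
  3 + 1/2 = 7/2
  3 + 2/7 = 23/7
  5 + 7/23 = 122/23
  2 + 23/122 = 267/122
  1 + 122/267 = 389/267

389/267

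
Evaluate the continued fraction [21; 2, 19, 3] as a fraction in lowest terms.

Using pₖ = aₖpₖ₋₁ + pₖ₋₂ and qₖ = aₖqₖ₋₁ + qₖ₋₂:
  k=0: a=21, p=21, q=1
  k=1: a=2, p=43, q=2
  k=2: a=19, p=838, q=39
  k=3: a=3, p=2557, q=119

2557/119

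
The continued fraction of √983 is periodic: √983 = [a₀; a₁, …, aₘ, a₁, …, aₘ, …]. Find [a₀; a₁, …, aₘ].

a₀ = ⌊√983⌋ = 31.
With m₀=0, d₀=1 and mₖ₊₁ = dₖaₖ − mₖ, dₖ₊₁ = (n − mₖ₊₁²)/dₖ, aₖ₊₁ = ⌊(a₀+mₖ₊₁)/dₖ₊₁⌋:
  k=1: m=31, d=22, a=2
  k=2: m=13, d=37, a=1
  k=3: m=24, d=11, a=5
  k=4: m=31, d=2, a=31
  k=5: m=31, d=11, a=5
  k=6: m=24, d=37, a=1
  k=7: m=13, d=22, a=2
  k=8: m=31, d=1, a=62
d=1 and a=2a₀=62 at k=8, so the next step gives (m, d) = (31, 22) again — its k=1 value — and the period has length 8.

[31; 2, 1, 5, 31, 5, 1, 2, 62]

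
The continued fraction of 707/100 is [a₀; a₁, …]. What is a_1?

707 = 7·100 + 7   →  a_0 = 7
100 = 14·7 + 2   →  a_1 = 14

14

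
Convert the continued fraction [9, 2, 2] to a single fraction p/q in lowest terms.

47/5

Using pₖ = aₖpₖ₋₁ + pₖ₋₂ and qₖ = aₖqₖ₋₁ + qₖ₋₂:
  k=0: a=9, p=9, q=1
  k=1: a=2, p=19, q=2
  k=2: a=2, p=47, q=5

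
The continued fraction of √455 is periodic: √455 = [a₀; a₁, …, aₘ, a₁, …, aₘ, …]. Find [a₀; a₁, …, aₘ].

a₀ = ⌊√455⌋ = 21.
With m₀=0, d₀=1 and mₖ₊₁ = dₖaₖ − mₖ, dₖ₊₁ = (n − mₖ₊₁²)/dₖ, aₖ₊₁ = ⌊(a₀+mₖ₊₁)/dₖ₊₁⌋:
  k=1: m=21, d=14, a=3
  k=2: m=21, d=1, a=42
d=1 and a=2a₀=42 at k=2, so the next step gives (m, d) = (21, 14) again — its k=1 value — and the period has length 2.

[21; 3, 42]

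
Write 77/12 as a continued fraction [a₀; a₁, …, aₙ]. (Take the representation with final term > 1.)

[6; 2, 2, 2]

77 = 6×12 + 5
12 = 2×5 + 2
5 = 2×2 + 1
2 = 2×1 + 0  (stop)
So 77/12 = [6; 2, 2, 2].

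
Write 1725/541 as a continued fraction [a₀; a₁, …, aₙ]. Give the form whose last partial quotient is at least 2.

1725 = 3×541 + 102
541 = 5×102 + 31
102 = 3×31 + 9
31 = 3×9 + 4
9 = 2×4 + 1
4 = 4×1 + 0  (stop)
So 1725/541 = [3; 5, 3, 3, 2, 4].

[3; 5, 3, 3, 2, 4]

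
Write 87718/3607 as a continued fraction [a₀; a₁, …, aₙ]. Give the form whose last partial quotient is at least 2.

[24; 3, 7, 3, 12, 1, 3]

87718 = 24·3607 + 1150
3607 = 3·1150 + 157
1150 = 7·157 + 51
157 = 3·51 + 4
51 = 12·4 + 3
4 = 1·3 + 1
3 = 3·1 + 0  (stop)
So 87718/3607 = [24; 3, 7, 3, 12, 1, 3].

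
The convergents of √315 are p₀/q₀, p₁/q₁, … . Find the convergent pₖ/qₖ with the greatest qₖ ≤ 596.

10081/568

√315 = [17; 1, 2, 1, 34, …] (period length 4).
Convergents:
  p_0/q_0 = 17/1
  p_1/q_1 = 18/1
  p_2/q_2 = 53/3
  p_3/q_3 = 71/4
  p_4/q_4 = 2467/139
  p_5/q_5 = 2538/143
  p_6/q_6 = 7543/425
  p_7/q_7 = 10081/568
  p_8/q_8 = 350297/19737
q_7 = 568 ≤ 596 < 19737 = q_8, so the answer is 10081/568.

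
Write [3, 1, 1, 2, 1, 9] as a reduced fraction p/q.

Using pₖ = aₖpₖ₋₁ + pₖ₋₂ and qₖ = aₖqₖ₋₁ + qₖ₋₂:
  k=0: a=3, p=3, q=1
  k=1: a=1, p=4, q=1
  k=2: a=1, p=7, q=2
  k=3: a=2, p=18, q=5
  k=4: a=1, p=25, q=7
  k=5: a=9, p=243, q=68

243/68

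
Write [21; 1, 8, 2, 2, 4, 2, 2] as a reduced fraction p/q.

Using pₖ = aₖpₖ₋₁ + pₖ₋₂ and qₖ = aₖqₖ₋₁ + qₖ₋₂:
  k=0: a=21, p=21, q=1
  k=1: a=1, p=22, q=1
  k=2: a=8, p=197, q=9
  k=3: a=2, p=416, q=19
  k=4: a=2, p=1029, q=47
  k=5: a=4, p=4532, q=207
  k=6: a=2, p=10093, q=461
  k=7: a=2, p=24718, q=1129

24718/1129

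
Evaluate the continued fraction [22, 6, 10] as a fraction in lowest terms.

1352/61

Fold from the inside: start with 10/1.
  6 + 1/10 = 61/10
  22 + 10/61 = 1352/61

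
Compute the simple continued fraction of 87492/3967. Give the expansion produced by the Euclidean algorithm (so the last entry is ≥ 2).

87492 = 22*3967 + 218
3967 = 18*218 + 43
218 = 5*43 + 3
43 = 14*3 + 1
3 = 3*1 + 0  (stop)
So 87492/3967 = [22; 18, 5, 14, 3].

[22; 18, 5, 14, 3]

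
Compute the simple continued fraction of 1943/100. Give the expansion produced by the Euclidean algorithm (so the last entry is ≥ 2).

1943 = 19×100 + 43
100 = 2×43 + 14
43 = 3×14 + 1
14 = 14×1 + 0  (stop)
So 1943/100 = [19; 2, 3, 14].

[19; 2, 3, 14]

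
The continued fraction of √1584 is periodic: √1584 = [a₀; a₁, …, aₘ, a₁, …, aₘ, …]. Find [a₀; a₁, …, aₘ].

[39; 1, 3, 1, 78]

a₀ = ⌊√1584⌋ = 39.
With m₀=0, d₀=1 and mₖ₊₁ = dₖaₖ − mₖ, dₖ₊₁ = (n − mₖ₊₁²)/dₖ, aₖ₊₁ = ⌊(a₀+mₖ₊₁)/dₖ₊₁⌋:
  k=1: m=39, d=63, a=1
  k=2: m=24, d=16, a=3
  k=3: m=24, d=63, a=1
  k=4: m=39, d=1, a=78
d=1 and a=2a₀=78 at k=4, so the next step gives (m, d) = (39, 63) again — its k=1 value — and the period has length 4.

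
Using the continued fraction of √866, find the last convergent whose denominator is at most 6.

√866 = [29; 2, 2, 1, 28, 1, 2, 2, 58, …] (period length 8).
Convergents:
  p_0/q_0 = 29/1
  p_1/q_1 = 59/2
  p_2/q_2 = 147/5
  p_3/q_3 = 206/7
q_2 = 5 ≤ 6 < 7 = q_3, so the answer is 147/5.

147/5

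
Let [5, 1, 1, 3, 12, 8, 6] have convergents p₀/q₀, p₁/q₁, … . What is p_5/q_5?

3871/695

Using pₖ = aₖpₖ₋₁ + pₖ₋₂, qₖ = aₖqₖ₋₁ + qₖ₋₂ (with p₋₁=1, p₋₂=0, q₋₁=0, q₋₂=1):
  k=0: a=5, p=5, q=1
  k=1: a=1, p=6, q=1
  k=2: a=1, p=11, q=2
  k=3: a=3, p=39, q=7
  k=4: a=12, p=479, q=86
  k=5: a=8, p=3871, q=695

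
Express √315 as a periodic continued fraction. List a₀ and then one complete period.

[17; 1, 2, 1, 34]

a₀ = ⌊√315⌋ = 17.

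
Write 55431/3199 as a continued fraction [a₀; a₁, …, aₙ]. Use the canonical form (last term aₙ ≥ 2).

55431 = 17×3199 + 1048
3199 = 3×1048 + 55
1048 = 19×55 + 3
55 = 18×3 + 1
3 = 3×1 + 0  (stop)
So 55431/3199 = [17; 3, 19, 18, 3].

[17; 3, 19, 18, 3]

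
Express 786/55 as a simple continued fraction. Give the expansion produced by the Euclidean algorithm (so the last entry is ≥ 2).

[14; 3, 2, 3, 2]

786 = 14×55 + 16
55 = 3×16 + 7
16 = 2×7 + 2
7 = 3×2 + 1
2 = 2×1 + 0  (stop)
So 786/55 = [14; 3, 2, 3, 2].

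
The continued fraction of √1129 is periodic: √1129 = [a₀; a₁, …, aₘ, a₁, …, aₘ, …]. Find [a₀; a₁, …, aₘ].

a₀ = ⌊√1129⌋ = 33.
With m₀=0, d₀=1 and mₖ₊₁ = dₖaₖ − mₖ, dₖ₊₁ = (n − mₖ₊₁²)/dₖ, aₖ₊₁ = ⌊(a₀+mₖ₊₁)/dₖ₊₁⌋:
  k=1: m=33, d=40, a=1
  k=2: m=7, d=27, a=1
  k=3: m=20, d=27, a=1
  k=4: m=7, d=40, a=1
  k=5: m=33, d=1, a=66
d=1 and a=2a₀=66 at k=5, so the next step gives (m, d) = (33, 40) again — its k=1 value — and the period has length 5.

[33; 1, 1, 1, 1, 66]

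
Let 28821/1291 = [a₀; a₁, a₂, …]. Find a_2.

12

28821 = 22·1291 + 419   →  a_0 = 22
1291 = 3·419 + 34   →  a_1 = 3
419 = 12·34 + 11   →  a_2 = 12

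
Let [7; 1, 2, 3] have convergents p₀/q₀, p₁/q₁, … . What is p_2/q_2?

Using pₖ = aₖpₖ₋₁ + pₖ₋₂, qₖ = aₖqₖ₋₁ + qₖ₋₂ (with p₋₁=1, p₋₂=0, q₋₁=0, q₋₂=1):
  k=0: a=7, p=7, q=1
  k=1: a=1, p=8, q=1
  k=2: a=2, p=23, q=3

23/3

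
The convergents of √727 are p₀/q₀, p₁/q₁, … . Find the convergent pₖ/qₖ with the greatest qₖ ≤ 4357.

39285/1457

√727 = [26; 1, 25, 1, 52, …] (period length 4).
Convergents:
  p_0/q_0 = 26/1
  p_1/q_1 = 27/1
  p_2/q_2 = 701/26
  p_3/q_3 = 728/27
  p_4/q_4 = 38557/1430
  p_5/q_5 = 39285/1457
  p_6/q_6 = 1020682/37855
q_5 = 1457 ≤ 4357 < 37855 = q_6, so the answer is 39285/1457.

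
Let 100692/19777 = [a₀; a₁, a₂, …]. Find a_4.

14

100692 = 5·19777 + 1807   →  a_0 = 5
19777 = 10·1807 + 1707   →  a_1 = 10
1807 = 1·1707 + 100   →  a_2 = 1
1707 = 17·100 + 7   →  a_3 = 17
100 = 14·7 + 2   →  a_4 = 14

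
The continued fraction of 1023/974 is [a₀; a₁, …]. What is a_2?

1

1023 = 1·974 + 49   →  a_0 = 1
974 = 19·49 + 43   →  a_1 = 19
49 = 1·43 + 6   →  a_2 = 1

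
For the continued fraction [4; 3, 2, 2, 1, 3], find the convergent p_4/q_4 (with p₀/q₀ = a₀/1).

103/24

Using pₖ = aₖpₖ₋₁ + pₖ₋₂, qₖ = aₖqₖ₋₁ + qₖ₋₂ (with p₋₁=1, p₋₂=0, q₋₁=0, q₋₂=1):
  k=0: a=4, p=4, q=1
  k=1: a=3, p=13, q=3
  k=2: a=2, p=30, q=7
  k=3: a=2, p=73, q=17
  k=4: a=1, p=103, q=24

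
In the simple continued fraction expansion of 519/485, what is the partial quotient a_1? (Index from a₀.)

14

519 = 1·485 + 34   →  a_0 = 1
485 = 14·34 + 9   →  a_1 = 14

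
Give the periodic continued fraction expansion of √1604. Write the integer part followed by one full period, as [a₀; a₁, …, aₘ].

a₀ = ⌊√1604⌋ = 40.
With m₀=0, d₀=1 and mₖ₊₁ = dₖaₖ − mₖ, dₖ₊₁ = (n − mₖ₊₁²)/dₖ, aₖ₊₁ = ⌊(a₀+mₖ₊₁)/dₖ₊₁⌋:
  k=1: m=40, d=4, a=20
  k=2: m=40, d=1, a=80
d=1 and a=2a₀=80 at k=2, so the next step gives (m, d) = (40, 4) again — its k=1 value — and the period has length 2.

[40; 20, 80]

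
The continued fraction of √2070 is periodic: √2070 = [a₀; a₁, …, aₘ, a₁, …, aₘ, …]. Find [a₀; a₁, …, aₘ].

a₀ = ⌊√2070⌋ = 45.
With m₀=0, d₀=1 and mₖ₊₁ = dₖaₖ − mₖ, dₖ₊₁ = (n − mₖ₊₁²)/dₖ, aₖ₊₁ = ⌊(a₀+mₖ₊₁)/dₖ₊₁⌋:
  k=1: m=45, d=45, a=2
  k=2: m=45, d=1, a=90
d=1 and a=2a₀=90 at k=2, so the next step gives (m, d) = (45, 45) again — its k=1 value — and the period has length 2.

[45; 2, 90]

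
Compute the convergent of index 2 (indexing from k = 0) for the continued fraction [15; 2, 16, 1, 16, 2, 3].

511/33

Using pₖ = aₖpₖ₋₁ + pₖ₋₂, qₖ = aₖqₖ₋₁ + qₖ₋₂ (with p₋₁=1, p₋₂=0, q₋₁=0, q₋₂=1):
  k=0: a=15, p=15, q=1
  k=1: a=2, p=31, q=2
  k=2: a=16, p=511, q=33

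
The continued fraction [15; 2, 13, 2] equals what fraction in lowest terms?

Using pₖ = aₖpₖ₋₁ + pₖ₋₂ and qₖ = aₖqₖ₋₁ + qₖ₋₂:
  k=0: a=15, p=15, q=1
  k=1: a=2, p=31, q=2
  k=2: a=13, p=418, q=27
  k=3: a=2, p=867, q=56

867/56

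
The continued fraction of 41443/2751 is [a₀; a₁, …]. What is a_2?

2

41443 = 15·2751 + 178   →  a_0 = 15
2751 = 15·178 + 81   →  a_1 = 15
178 = 2·81 + 16   →  a_2 = 2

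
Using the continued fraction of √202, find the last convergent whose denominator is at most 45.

√202 = [14; 4, 1, 2, 2, 1, 4, 28, …] (period length 7).
Convergents:
  p_0/q_0 = 14/1
  p_1/q_1 = 57/4
  p_2/q_2 = 71/5
  p_3/q_3 = 199/14
  p_4/q_4 = 469/33
  p_5/q_5 = 668/47
q_4 = 33 ≤ 45 < 47 = q_5, so the answer is 469/33.

469/33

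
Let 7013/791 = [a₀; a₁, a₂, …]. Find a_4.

6

7013 = 8·791 + 685   →  a_0 = 8
791 = 1·685 + 106   →  a_1 = 1
685 = 6·106 + 49   →  a_2 = 6
106 = 2·49 + 8   →  a_3 = 2
49 = 6·8 + 1   →  a_4 = 6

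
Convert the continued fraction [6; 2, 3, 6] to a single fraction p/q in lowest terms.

283/44

Fold from the inside: start with 6/1.
  3 + 1/6 = 19/6
  2 + 6/19 = 44/19
  6 + 19/44 = 283/44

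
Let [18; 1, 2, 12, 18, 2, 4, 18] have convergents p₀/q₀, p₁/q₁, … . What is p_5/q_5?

Using pₖ = aₖpₖ₋₁ + pₖ₋₂, qₖ = aₖqₖ₋₁ + qₖ₋₂ (with p₋₁=1, p₋₂=0, q₋₁=0, q₋₂=1):
  k=0: a=18, p=18, q=1
  k=1: a=1, p=19, q=1
  k=2: a=2, p=56, q=3
  k=3: a=12, p=691, q=37
  k=4: a=18, p=12494, q=669
  k=5: a=2, p=25679, q=1375

25679/1375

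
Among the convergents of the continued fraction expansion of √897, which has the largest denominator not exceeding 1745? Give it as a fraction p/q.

√897 = [29; 1, 18, 1, 58, …] (period length 4).
Convergents:
  p_0/q_0 = 29/1
  p_1/q_1 = 30/1
  p_2/q_2 = 569/19
  p_3/q_3 = 599/20
  p_4/q_4 = 35311/1179
  p_5/q_5 = 35910/1199
  p_6/q_6 = 681691/22761
q_5 = 1199 ≤ 1745 < 22761 = q_6, so the answer is 35910/1199.

35910/1199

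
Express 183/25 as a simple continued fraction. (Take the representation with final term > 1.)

183 = 7*25 + 8
25 = 3*8 + 1
8 = 8*1 + 0  (stop)
So 183/25 = [7; 3, 8].

[7; 3, 8]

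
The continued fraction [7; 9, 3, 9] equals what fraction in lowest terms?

Fold from the inside: start with 9/1.
  3 + 1/9 = 28/9
  9 + 9/28 = 261/28
  7 + 28/261 = 1855/261

1855/261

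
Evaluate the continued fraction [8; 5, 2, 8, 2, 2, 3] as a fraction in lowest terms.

13567/1658

Fold from the inside: start with 3/1.
  2 + 1/3 = 7/3
  2 + 3/7 = 17/7
  8 + 7/17 = 143/17
  2 + 17/143 = 303/143
  5 + 143/303 = 1658/303
  8 + 303/1658 = 13567/1658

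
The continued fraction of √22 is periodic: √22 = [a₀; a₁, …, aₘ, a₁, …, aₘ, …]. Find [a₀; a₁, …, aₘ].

a₀ = ⌊√22⌋ = 4.

[4; 1, 2, 4, 2, 1, 8]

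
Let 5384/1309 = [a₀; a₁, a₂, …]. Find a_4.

2

5384 = 4·1309 + 148   →  a_0 = 4
1309 = 8·148 + 125   →  a_1 = 8
148 = 1·125 + 23   →  a_2 = 1
125 = 5·23 + 10   →  a_3 = 5
23 = 2·10 + 3   →  a_4 = 2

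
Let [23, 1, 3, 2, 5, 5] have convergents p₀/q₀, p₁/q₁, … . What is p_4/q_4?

1165/49

Using pₖ = aₖpₖ₋₁ + pₖ₋₂, qₖ = aₖqₖ₋₁ + qₖ₋₂ (with p₋₁=1, p₋₂=0, q₋₁=0, q₋₂=1):
  k=0: a=23, p=23, q=1
  k=1: a=1, p=24, q=1
  k=2: a=3, p=95, q=4
  k=3: a=2, p=214, q=9
  k=4: a=5, p=1165, q=49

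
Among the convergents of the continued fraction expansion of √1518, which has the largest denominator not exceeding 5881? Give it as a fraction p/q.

√1518 = [38; 1, 24, 1, 76, …] (period length 4).
Convergents:
  p_0/q_0 = 38/1
  p_1/q_1 = 39/1
  p_2/q_2 = 974/25
  p_3/q_3 = 1013/26
  p_4/q_4 = 77962/2001
  p_5/q_5 = 78975/2027
  p_6/q_6 = 1973362/50649
q_5 = 2027 ≤ 5881 < 50649 = q_6, so the answer is 78975/2027.

78975/2027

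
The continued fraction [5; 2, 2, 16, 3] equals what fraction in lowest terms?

Using pₖ = aₖpₖ₋₁ + pₖ₋₂ and qₖ = aₖqₖ₋₁ + qₖ₋₂:
  k=0: a=5, p=5, q=1
  k=1: a=2, p=11, q=2
  k=2: a=2, p=27, q=5
  k=3: a=16, p=443, q=82
  k=4: a=3, p=1356, q=251

1356/251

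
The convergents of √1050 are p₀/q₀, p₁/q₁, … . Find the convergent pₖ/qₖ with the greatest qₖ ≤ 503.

√1050 = [32; 2, 2, 10, 2, 2, 64, …] (period length 6).
Convergents:
  p_0/q_0 = 32/1
  p_1/q_1 = 65/2
  p_2/q_2 = 162/5
  p_3/q_3 = 1685/52
  p_4/q_4 = 3532/109
  p_5/q_5 = 8749/270
  p_6/q_6 = 563468/17389
q_5 = 270 ≤ 503 < 17389 = q_6, so the answer is 8749/270.

8749/270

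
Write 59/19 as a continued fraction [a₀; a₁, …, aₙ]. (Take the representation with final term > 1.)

[3; 9, 2]

59 = 3·19 + 2
19 = 9·2 + 1
2 = 2·1 + 0  (stop)
So 59/19 = [3; 9, 2].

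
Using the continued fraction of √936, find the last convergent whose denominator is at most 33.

979/32

√936 = [30; 1, 1, 2, 6, 2, 1, 1, 60, …] (period length 8).
Convergents:
  p_0/q_0 = 30/1
  p_1/q_1 = 31/1
  p_2/q_2 = 61/2
  p_3/q_3 = 153/5
  p_4/q_4 = 979/32
  p_5/q_5 = 2111/69
q_4 = 32 ≤ 33 < 69 = q_5, so the answer is 979/32.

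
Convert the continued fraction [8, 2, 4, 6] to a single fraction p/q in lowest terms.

Fold from the inside: start with 6/1.
  4 + 1/6 = 25/6
  2 + 6/25 = 56/25
  8 + 25/56 = 473/56

473/56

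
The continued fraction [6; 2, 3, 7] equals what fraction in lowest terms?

Using pₖ = aₖpₖ₋₁ + pₖ₋₂ and qₖ = aₖqₖ₋₁ + qₖ₋₂:
  k=0: a=6, p=6, q=1
  k=1: a=2, p=13, q=2
  k=2: a=3, p=45, q=7
  k=3: a=7, p=328, q=51

328/51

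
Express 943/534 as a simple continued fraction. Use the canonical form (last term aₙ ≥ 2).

[1; 1, 3, 3, 1, 2, 11]

943 = 1*534 + 409
534 = 1*409 + 125
409 = 3*125 + 34
125 = 3*34 + 23
34 = 1*23 + 11
23 = 2*11 + 1
11 = 11*1 + 0  (stop)
So 943/534 = [1; 1, 3, 3, 1, 2, 11].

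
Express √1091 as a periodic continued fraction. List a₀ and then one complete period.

[33; 33, 66]

a₀ = ⌊√1091⌋ = 33.
With m₀=0, d₀=1 and mₖ₊₁ = dₖaₖ − mₖ, dₖ₊₁ = (n − mₖ₊₁²)/dₖ, aₖ₊₁ = ⌊(a₀+mₖ₊₁)/dₖ₊₁⌋:
  k=1: m=33, d=2, a=33
  k=2: m=33, d=1, a=66
d=1 and a=2a₀=66 at k=2, so the next step gives (m, d) = (33, 2) again — its k=1 value — and the period has length 2.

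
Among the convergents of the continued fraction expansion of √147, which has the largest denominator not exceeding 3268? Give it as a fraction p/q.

√147 = [12; 8, 24, …] (period length 2).
Convergents:
  p_0/q_0 = 12/1
  p_1/q_1 = 97/8
  p_2/q_2 = 2340/193
  p_3/q_3 = 18817/1552
  p_4/q_4 = 453948/37441
q_3 = 1552 ≤ 3268 < 37441 = q_4, so the answer is 18817/1552.

18817/1552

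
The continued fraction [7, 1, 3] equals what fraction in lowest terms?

Using pₖ = aₖpₖ₋₁ + pₖ₋₂ and qₖ = aₖqₖ₋₁ + qₖ₋₂:
  k=0: a=7, p=7, q=1
  k=1: a=1, p=8, q=1
  k=2: a=3, p=31, q=4

31/4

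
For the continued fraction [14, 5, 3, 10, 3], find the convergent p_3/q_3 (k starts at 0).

Using pₖ = aₖpₖ₋₁ + pₖ₋₂, qₖ = aₖqₖ₋₁ + qₖ₋₂ (with p₋₁=1, p₋₂=0, q₋₁=0, q₋₂=1):
  k=0: a=14, p=14, q=1
  k=1: a=5, p=71, q=5
  k=2: a=3, p=227, q=16
  k=3: a=10, p=2341, q=165

2341/165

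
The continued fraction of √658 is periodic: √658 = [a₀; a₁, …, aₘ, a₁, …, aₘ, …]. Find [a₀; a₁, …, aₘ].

[25; 1, 1, 1, 6, 1, 1, 1, 50]

a₀ = ⌊√658⌋ = 25.
With m₀=0, d₀=1 and mₖ₊₁ = dₖaₖ − mₖ, dₖ₊₁ = (n − mₖ₊₁²)/dₖ, aₖ₊₁ = ⌊(a₀+mₖ₊₁)/dₖ₊₁⌋:
  k=1: m=25, d=33, a=1
  k=2: m=8, d=18, a=1
  k=3: m=10, d=31, a=1
  k=4: m=21, d=7, a=6
  k=5: m=21, d=31, a=1
  k=6: m=10, d=18, a=1
  k=7: m=8, d=33, a=1
  k=8: m=25, d=1, a=50
d=1 and a=2a₀=50 at k=8, so the next step gives (m, d) = (25, 33) again — its k=1 value — and the period has length 8.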